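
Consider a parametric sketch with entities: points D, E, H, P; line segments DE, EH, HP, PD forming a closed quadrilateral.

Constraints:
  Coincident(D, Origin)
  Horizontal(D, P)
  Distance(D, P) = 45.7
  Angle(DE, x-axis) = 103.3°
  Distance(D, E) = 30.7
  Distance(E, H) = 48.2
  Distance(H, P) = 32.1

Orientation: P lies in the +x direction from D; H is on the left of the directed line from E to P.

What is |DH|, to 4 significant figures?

51.95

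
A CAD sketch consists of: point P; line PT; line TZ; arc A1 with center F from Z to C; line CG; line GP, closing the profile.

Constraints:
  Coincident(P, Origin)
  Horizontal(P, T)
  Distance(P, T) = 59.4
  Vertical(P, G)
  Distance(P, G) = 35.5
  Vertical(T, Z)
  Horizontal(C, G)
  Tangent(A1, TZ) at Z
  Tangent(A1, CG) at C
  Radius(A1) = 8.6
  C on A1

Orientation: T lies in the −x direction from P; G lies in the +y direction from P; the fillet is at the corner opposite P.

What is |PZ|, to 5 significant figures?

65.207

The virtual corner opposite P is at (-59.400, 35.500). A1 meets TZ tangentially, so FZ is at right angles to TZ and tangency of A1 to CG means the radius FC is perpendicular to CG, with radius 8.6, so the center F sits 8.6 in from both sides at F = (-50.800, 26.900). That places the tangent points at Z = (-59.400, 26.900) on TZ and C = (-50.800, 35.500) on CG. Then |PZ| = |Z − P| = 65.207.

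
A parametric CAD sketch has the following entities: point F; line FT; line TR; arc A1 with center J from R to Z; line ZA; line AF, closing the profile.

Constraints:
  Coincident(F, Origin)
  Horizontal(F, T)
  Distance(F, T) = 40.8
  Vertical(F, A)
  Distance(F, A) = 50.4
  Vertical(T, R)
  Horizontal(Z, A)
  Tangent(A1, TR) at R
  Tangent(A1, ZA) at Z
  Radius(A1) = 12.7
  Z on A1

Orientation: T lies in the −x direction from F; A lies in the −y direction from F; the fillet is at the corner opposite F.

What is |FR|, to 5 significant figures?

55.551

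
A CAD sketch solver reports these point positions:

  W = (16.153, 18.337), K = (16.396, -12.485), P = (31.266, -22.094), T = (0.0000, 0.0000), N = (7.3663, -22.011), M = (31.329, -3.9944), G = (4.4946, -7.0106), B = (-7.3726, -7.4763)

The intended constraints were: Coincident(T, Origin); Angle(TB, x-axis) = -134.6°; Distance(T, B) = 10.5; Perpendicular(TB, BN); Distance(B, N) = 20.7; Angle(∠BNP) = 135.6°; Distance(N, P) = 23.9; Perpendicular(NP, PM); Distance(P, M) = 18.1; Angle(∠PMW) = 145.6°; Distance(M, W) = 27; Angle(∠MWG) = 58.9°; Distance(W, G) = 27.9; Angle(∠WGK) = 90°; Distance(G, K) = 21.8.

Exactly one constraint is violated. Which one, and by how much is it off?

Distance(G, K) = 21.8 — off by 8.70.

T = (0.00, 0.00) ✓; TB at -134.6° ✓; |TB| = 10.50 ✓; ∠(TB, BN) = 90.00° ✓; |BN| = 20.70 ✓; ∠BNP = 135.6° ✓; |NP| = 23.90 ✓; ∠(NP, PM) = 90.00° ✓; |PM| = 18.10 ✓; ∠PMW = 145.6° ✓; |MW| = 27.00 ✓; ∠MWG = 58.90° ✓; |WG| = 27.90 ✓; ∠WGK = 90.00° ✓; |GK| = 13.10 ✗.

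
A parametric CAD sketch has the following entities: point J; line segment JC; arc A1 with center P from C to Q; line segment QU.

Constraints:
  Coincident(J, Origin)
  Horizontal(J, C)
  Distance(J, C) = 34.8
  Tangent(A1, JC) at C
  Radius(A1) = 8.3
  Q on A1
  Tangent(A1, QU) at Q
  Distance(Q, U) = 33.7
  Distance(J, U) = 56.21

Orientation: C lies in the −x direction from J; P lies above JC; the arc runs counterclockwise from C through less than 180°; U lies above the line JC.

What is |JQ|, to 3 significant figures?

28.9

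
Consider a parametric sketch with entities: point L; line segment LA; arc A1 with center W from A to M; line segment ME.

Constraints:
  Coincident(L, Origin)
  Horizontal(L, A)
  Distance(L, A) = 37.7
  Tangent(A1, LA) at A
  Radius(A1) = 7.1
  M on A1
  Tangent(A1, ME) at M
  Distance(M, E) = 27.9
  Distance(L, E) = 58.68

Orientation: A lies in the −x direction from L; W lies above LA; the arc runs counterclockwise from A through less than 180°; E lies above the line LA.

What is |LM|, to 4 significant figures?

33.76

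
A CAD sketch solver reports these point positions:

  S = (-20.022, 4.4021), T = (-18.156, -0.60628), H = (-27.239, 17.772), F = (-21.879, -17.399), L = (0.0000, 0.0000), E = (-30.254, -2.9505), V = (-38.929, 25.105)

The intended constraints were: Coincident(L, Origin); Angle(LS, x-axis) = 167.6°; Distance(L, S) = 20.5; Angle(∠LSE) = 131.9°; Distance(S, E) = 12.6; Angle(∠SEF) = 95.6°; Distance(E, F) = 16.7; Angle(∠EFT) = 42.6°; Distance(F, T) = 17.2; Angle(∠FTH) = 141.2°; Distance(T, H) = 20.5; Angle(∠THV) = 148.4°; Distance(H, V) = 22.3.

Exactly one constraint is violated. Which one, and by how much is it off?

Distance(H, V) = 22.3 — off by 8.50.

L = (0.00, 0.00) ✓; LS at 167.6° ✓; |LS| = 20.50 ✓; ∠LSE = 131.9° ✓; |SE| = 12.60 ✓; ∠SEF = 95.60° ✓; |EF| = 16.70 ✓; ∠EFT = 42.60° ✓; |FT| = 17.20 ✓; ∠FTH = 141.2° ✓; |TH| = 20.50 ✓; ∠THV = 148.4° ✓; |HV| = 13.80 ✗.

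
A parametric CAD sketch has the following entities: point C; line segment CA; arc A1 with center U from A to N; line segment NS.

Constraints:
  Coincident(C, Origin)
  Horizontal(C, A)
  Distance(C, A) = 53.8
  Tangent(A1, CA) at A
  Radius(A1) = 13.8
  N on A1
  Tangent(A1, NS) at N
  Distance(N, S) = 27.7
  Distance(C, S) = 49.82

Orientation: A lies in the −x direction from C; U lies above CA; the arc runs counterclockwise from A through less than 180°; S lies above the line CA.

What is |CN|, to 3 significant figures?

41.7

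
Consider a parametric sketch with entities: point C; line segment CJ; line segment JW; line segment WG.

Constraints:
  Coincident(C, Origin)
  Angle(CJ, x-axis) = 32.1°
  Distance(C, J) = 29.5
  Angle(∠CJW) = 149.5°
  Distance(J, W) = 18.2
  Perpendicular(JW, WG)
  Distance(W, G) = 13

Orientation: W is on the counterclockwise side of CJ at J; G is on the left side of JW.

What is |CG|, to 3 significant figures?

43.7

C is at the origin; CJ runs at 32.1° with length 29.5, so J = 29.5·(cos 32.1°, sin 32.1°) = (25.0, 15.7). ∠CJW = 149.5°, so JW runs at 32.1° + (180° − 149.5°) = 62.6° from the x-axis; with |JW| = 18.2, W = J + 18.2·(cos 62.6°, sin 62.6°) = (33.4, 31.8). JW is perpendicular to WG; with |WG| = 13.0 on the left of JW, G = W + 13.0·(-0.888, 0.460) = (21.8, 37.8). Then |CG| = |G − C| = 43.7.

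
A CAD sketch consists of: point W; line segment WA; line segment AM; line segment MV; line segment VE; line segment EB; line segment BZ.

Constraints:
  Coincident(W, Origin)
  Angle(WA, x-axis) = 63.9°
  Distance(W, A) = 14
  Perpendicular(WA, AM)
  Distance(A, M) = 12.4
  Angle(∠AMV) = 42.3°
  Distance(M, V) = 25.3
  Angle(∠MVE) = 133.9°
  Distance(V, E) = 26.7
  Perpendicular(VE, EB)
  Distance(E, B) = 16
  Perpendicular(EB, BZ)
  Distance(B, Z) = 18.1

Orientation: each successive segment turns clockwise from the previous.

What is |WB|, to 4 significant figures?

35.12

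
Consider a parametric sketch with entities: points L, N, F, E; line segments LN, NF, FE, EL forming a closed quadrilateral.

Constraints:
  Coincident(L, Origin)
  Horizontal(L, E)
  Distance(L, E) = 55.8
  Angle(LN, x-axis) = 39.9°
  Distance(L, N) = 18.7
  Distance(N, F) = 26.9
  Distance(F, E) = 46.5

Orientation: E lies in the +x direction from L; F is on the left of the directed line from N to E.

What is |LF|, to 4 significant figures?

44.68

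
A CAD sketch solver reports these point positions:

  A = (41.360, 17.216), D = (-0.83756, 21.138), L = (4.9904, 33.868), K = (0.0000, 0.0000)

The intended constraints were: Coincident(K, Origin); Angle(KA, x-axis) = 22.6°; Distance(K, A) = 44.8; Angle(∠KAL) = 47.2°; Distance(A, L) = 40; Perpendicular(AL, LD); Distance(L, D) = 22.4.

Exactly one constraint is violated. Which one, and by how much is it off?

Distance(L, D) = 22.4 — off by 8.40.

K = (0.00, 0.00) ✓; KA at 22.60° ✓; |KA| = 44.80 ✓; ∠KAL = 47.20° ✓; |AL| = 40.00 ✓; ∠(AL, LD) = 90.00° ✓; |LD| = 14.00 ✗.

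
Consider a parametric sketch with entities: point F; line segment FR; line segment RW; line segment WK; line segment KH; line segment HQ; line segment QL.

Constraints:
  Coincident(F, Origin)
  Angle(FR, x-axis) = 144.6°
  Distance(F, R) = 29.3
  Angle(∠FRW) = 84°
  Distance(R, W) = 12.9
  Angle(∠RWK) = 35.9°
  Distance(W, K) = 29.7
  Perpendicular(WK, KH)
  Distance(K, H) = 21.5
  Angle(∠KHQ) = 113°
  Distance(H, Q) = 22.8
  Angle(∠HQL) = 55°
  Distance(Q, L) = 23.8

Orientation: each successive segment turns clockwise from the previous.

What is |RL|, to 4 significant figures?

3.241

∠KHQ = 113.0° gives HQ at 107.5° from the x-axis; with |HQ| = 22.8, Q = (-46.46, 20.89). ∠HQL = 55.0° gives QL at -17.50° from the x-axis; with |QL| = 23.8, L = (-23.76, 13.73). Then |RL| = |L − R| = 3.241.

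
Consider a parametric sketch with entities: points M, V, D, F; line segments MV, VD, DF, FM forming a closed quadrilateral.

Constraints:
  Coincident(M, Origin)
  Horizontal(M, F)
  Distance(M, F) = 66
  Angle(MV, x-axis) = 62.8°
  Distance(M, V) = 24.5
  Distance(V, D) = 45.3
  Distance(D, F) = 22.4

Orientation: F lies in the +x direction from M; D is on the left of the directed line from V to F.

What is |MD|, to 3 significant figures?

60.0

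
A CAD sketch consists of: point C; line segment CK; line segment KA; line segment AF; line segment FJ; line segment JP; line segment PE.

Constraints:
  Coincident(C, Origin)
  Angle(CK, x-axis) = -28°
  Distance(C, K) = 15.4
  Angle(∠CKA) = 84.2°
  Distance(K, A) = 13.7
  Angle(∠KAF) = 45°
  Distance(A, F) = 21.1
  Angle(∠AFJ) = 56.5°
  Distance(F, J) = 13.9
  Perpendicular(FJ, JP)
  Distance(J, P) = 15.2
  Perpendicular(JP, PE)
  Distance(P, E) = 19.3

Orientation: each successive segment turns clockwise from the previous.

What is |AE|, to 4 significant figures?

17.21

C is at the origin; CK runs at -28.0° with length 15.4, so K = (13.60, -7.230). ∠CKA = 84.2° gives KA at -123.8° from the x-axis; with |KA| = 13.7, A = (5.976, -18.61). ∠KAF = 45.0° gives AF at 101.2° from the x-axis; with |AF| = 21.1, F = (1.878, 2.084). ∠AFJ = 56.5° gives FJ at -22.30° from the x-axis; with |FJ| = 13.9, J = (14.74, -3.191). FJ is perpendicular to JP, so JP runs at -112.3°; with |JP| = 15.2, P = (8.970, -17.25). The perpendicularity gives PE at right angles to JP, so PE runs at 157.7°; with |PE| = 19.3, E = (-8.886, -9.930). Then |AE| = |E − A| = 17.21.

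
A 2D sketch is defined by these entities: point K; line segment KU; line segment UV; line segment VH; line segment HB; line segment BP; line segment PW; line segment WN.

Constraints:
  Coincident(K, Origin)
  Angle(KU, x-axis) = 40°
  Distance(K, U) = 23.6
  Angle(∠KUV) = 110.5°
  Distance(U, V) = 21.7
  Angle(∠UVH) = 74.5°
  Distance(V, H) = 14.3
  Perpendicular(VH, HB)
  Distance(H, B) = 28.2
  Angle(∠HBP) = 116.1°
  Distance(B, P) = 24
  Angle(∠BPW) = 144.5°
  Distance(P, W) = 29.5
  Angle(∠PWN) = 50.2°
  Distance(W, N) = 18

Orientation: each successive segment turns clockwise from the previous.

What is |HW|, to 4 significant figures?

60.98

∠HBP = 116.1° gives BP at 71.10° from the x-axis; with |BP| = 24.0, P = (14.69, 37.02). ∠BPW = 144.5° gives PW at 35.60° from the x-axis; with |PW| = 29.5, W = (38.67, 54.19). Then |HW| = |W − H| = 60.98.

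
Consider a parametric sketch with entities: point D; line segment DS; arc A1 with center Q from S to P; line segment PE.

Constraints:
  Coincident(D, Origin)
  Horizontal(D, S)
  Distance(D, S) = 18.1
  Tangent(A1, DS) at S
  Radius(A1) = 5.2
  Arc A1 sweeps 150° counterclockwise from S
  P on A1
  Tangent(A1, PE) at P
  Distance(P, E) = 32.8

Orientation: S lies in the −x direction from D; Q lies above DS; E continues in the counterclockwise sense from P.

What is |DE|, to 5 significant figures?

51.079

D is at the origin; DS is horizontal with |DS| = 18.1 and S on the −x side, so S = (-18.100, 0.0000). A1 meets DS tangentially, so QS is at right angles to DS, so Q = S + (0, 5.2) = (-18.100, 5.2000). On A1, S sits at bearing -90° from Q; a 150° counterclockwise sweep puts P at bearing 60°, so P = Q + 5.2·(cos 60°, sin 60°) = (-15.500, 9.7033). Since A1 is tangent to PE there, QP ⟂ PE, so PE runs along (−sin 60°, cos 60°); with |PE| = 32.8, E = (-43.906, 26.103). Then |DE| = |E − D| = 51.079.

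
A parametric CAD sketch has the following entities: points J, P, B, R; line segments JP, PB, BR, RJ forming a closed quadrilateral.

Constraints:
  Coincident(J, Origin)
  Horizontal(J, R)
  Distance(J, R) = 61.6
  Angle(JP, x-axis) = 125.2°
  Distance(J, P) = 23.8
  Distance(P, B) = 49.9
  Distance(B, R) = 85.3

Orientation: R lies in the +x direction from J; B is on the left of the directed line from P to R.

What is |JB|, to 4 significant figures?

65.40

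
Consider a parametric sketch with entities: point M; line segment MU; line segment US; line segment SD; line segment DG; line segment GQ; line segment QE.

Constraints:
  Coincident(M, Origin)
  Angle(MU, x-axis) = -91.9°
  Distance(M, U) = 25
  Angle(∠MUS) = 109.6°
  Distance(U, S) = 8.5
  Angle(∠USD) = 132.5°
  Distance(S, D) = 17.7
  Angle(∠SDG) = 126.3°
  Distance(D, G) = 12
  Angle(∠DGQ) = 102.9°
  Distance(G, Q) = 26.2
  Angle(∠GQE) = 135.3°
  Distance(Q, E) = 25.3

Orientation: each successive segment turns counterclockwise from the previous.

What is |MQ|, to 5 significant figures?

2.0727

M is at the origin; MU runs at -91.9° with length 25.0, so U = (-0.82888, -24.986). ∠MUS = 109.6° gives US at -21.500° from the x-axis; with |US| = 8.5, S = (7.0797, -28.102). ∠USD = 132.5° gives SD at 26.000° from the x-axis; with |SD| = 17.7, D = (22.988, -20.342). ∠SDG = 126.3° gives DG at 79.700° from the x-axis; with |DG| = 12.0, G = (25.134, -8.5357). ∠DGQ = 102.9° gives GQ at 156.80° from the x-axis; with |GQ| = 26.2, Q = (1.0526, 1.7856). Then |MQ| = |Q − M| = 2.0727.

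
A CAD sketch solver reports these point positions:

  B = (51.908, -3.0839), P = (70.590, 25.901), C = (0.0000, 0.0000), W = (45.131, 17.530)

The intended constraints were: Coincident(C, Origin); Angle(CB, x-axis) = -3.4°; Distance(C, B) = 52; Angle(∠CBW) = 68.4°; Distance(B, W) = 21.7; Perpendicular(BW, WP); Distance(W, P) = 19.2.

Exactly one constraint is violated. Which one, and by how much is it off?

Distance(W, P) = 19.2 — off by 7.60.

C = (0.00, 0.00) ✓; CB at -3.400° ✓; |CB| = 52.00 ✓; ∠CBW = 68.40° ✓; |BW| = 21.70 ✓; ∠(BW, WP) = 90.00° ✓; |WP| = 26.80 ✗.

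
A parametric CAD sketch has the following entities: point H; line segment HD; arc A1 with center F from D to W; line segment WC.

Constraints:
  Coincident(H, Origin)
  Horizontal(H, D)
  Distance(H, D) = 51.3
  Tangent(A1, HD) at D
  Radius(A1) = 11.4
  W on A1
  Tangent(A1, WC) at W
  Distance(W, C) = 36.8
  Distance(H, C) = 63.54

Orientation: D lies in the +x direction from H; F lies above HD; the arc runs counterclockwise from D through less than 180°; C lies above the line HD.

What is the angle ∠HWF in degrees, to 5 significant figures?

16.609°

H is at the origin; H and D share the same y with |HD| = 51.3 and D on the +x side, so D = (51.300, 0.0000). Tangency of A1 to HD means the radius FD is perpendicular to HD, so F = D + (0, 11.4) = (51.300, 11.400). Since FW ⟂ WC (tangency), |FC| = √(11.4² + 36.8²) = 38.525 regardless of where W sits on A1. So C lies on both circle(H, 63.54) and circle(F, 38.525); the above-HD intersection is C = (41.017, 48.528). W is the foot of the tangent from C: W = (60.894, 17.558).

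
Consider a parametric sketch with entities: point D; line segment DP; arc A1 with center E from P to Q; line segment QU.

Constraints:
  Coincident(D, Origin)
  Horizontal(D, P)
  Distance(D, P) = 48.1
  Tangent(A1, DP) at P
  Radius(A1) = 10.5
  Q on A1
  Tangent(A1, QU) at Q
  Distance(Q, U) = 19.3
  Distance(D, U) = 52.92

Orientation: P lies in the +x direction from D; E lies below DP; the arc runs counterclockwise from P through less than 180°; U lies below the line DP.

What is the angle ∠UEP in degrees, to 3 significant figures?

165°

Checks: |EQ| = 10.50 ✓; ∠(EQ, QU) = 90.00° ✓; |QU| = 19.30 ✓; |DU| = 52.92 ✓.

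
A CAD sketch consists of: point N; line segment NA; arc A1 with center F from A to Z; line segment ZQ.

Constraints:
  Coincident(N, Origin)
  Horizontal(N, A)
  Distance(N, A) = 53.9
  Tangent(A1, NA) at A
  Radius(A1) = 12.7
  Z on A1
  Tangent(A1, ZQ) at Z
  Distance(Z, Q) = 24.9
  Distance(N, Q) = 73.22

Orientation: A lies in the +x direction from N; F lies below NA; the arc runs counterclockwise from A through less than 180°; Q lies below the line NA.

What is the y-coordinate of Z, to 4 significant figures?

-21.37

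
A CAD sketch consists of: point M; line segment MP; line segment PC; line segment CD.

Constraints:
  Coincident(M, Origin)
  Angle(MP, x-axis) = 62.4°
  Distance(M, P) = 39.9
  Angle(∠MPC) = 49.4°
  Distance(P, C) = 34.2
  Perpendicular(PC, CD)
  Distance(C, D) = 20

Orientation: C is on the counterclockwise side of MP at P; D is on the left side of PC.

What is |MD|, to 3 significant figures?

13.2

∠MPC = 49.4°, so PC runs at 62.4° + (180° − 49.4°) = 193° from the x-axis; with |PC| = 34.2, C = P + 34.2·(cos 193°, sin 193°) = (-14.8, 27.7). PC ⟂ CD; with |CD| = 20.0 on the left of PC, D = C + 20.0·(0.225, -0.974) = (-10.3, 8.18). Then |MD| = |D − M| = 13.2.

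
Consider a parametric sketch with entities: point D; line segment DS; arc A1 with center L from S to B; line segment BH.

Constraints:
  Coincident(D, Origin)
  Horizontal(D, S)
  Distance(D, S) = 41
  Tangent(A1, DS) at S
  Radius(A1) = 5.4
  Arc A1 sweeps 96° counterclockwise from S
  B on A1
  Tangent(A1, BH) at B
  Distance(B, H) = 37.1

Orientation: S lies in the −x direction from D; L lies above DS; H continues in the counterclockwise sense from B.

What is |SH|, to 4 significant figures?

42.89

D is at the origin; DS is horizontal with |DS| = 41.0 and S on the −x side, so S = (-41.00, 0.000). Tangency of A1 to DS means the radius LS is perpendicular to DS, so L = S + (0, 5.4) = (-41.00, 5.400). On A1, S sits at bearing -90° from L; a 96° counterclockwise sweep puts B at bearing 6°, so B = L + 5.4·(cos 6°, sin 6°) = (-35.63, 5.964). A1 meets BH tangentially, so LB is at right angles to BH, so BH runs along (−sin 6°, cos 6°); with |BH| = 37.1, H = (-39.51, 42.86). Then |SH| = |H − S| = 42.89.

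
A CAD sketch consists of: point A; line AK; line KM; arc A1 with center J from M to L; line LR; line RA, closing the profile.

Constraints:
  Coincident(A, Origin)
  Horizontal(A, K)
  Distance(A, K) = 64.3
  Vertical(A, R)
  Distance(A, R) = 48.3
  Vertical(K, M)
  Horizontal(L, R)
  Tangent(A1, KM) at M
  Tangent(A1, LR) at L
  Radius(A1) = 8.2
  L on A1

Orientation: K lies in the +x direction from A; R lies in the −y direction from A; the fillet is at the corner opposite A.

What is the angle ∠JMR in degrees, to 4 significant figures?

7.268°

A is at the origin; A and K share the same y with |AK| = 64.3 and K on the +x side, so K = (64.30, 0.000). A and R share the same x with |AR| = 48.3 and R on the −y side, so R = (0.000, -48.30). The virtual corner opposite A is at (64.30, -48.30). Since A1 is tangent to KM there, JM ⟂ KM and since A1 is tangent to LR there, JL ⟂ LR, with radius 8.2, so the center J sits 8.2 in from both sides at J = (56.10, -40.10). That places the tangent points at M = (64.30, -40.10) on KM and L = (56.10, -48.30) on LR. Then cos ∠JMR = MJ·MR / (|MJ||MR|), giving 7.268°.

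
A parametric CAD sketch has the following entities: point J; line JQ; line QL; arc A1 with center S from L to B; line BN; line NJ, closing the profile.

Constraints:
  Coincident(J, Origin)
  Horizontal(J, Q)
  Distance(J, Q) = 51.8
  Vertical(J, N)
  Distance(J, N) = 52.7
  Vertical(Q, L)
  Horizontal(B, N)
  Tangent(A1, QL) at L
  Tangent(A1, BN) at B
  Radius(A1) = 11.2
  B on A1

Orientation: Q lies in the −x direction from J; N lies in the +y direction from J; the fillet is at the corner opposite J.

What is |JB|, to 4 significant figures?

66.53

J is at the origin; J and Q share the same y with |JQ| = 51.8 and Q on the −x side, so Q = (-51.80, 0.000). JN is vertical with |JN| = 52.7 and N on the +y side, so N = (0.000, 52.70). The virtual corner opposite J is at (-51.80, 52.70). Tangency of A1 to QL means the radius SL is perpendicular to QL and since A1 is tangent to BN there, SB ⟂ BN, with radius 11.2, so the center S sits 11.2 in from both sides at S = (-40.60, 41.50). That places the tangent points at L = (-51.80, 41.50) on QL and B = (-40.60, 52.70) on BN. Then |JB| = |B − J| = 66.53.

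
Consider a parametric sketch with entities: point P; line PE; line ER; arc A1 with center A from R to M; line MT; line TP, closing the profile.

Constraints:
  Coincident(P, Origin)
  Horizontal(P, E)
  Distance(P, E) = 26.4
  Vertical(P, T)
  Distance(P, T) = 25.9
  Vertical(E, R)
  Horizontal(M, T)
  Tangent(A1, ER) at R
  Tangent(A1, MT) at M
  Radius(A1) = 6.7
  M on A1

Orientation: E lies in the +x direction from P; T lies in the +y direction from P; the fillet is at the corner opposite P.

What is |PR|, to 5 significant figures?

32.644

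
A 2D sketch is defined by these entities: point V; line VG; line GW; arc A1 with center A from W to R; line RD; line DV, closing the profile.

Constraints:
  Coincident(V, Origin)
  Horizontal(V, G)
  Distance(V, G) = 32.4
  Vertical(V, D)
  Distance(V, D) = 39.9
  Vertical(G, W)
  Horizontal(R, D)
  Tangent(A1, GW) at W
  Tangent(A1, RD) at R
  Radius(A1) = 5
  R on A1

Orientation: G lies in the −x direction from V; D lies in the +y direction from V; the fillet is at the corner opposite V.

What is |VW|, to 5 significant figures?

47.621

V is at the origin; V and G share the same y with |VG| = 32.4 and G on the −x side, so G = (-32.400, 0.0000). V and D share the same x with |VD| = 39.9 and D on the +y side, so D = (0.0000, 39.900). The virtual corner opposite V is at (-32.400, 39.900). Since A1 is tangent to GW there, AW ⟂ GW and since A1 is tangent to RD there, AR ⟂ RD, with radius 5.0, so the center A sits 5.0 in from both sides at A = (-27.400, 34.900). That places the tangent points at W = (-32.400, 34.900) on GW and R = (-27.400, 39.900) on RD. Then |VW| = |W − V| = 47.621.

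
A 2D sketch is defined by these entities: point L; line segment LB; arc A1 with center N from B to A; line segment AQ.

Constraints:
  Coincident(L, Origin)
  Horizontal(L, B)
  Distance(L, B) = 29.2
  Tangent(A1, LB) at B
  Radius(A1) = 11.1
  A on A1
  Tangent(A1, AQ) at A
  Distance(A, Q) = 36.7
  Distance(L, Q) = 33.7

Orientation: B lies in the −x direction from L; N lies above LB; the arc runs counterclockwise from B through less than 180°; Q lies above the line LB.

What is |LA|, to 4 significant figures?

20.82

L is at the origin; LB is horizontal with |LB| = 29.2 and B on the −x side, so B = (-29.20, 0.000). The tangent condition forces NB to be normal to LB, so N = B + (0, 11.1) = (-29.20, 11.10). Since NA ⟂ AQ (tangency), |NQ| = √(11.1² + 36.7²) = 38.34 regardless of where A sits on A1. So Q lies on both circle(L, 33.7) and circle(N, 38.34); the above-LB intersection is Q = (1.809, 33.65). A is the foot of the tangent from Q: A = (-20.35, 4.397).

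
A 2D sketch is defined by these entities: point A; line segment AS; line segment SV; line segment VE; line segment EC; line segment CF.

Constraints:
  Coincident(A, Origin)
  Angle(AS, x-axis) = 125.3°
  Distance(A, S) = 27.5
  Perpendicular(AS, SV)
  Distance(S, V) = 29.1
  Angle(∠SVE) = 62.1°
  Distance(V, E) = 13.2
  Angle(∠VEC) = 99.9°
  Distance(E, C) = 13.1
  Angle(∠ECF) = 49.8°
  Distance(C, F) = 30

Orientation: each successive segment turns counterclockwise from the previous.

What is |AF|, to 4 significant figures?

50.67

A is at the origin; AS runs at 125.3° with length 27.5, so S = (-15.89, 22.44). AS is perpendicular to SV, so SV runs at -144.7°; with |SV| = 29.1, V = (-39.64, 5.628). ∠SVE = 62.1° gives VE at -26.80° from the x-axis; with |VE| = 13.2, E = (-27.86, -0.3235). ∠VEC = 99.9° gives EC at 53.30° from the x-axis; with |EC| = 13.1, C = (-20.03, 10.18). ∠ECF = 49.8° gives CF at -176.5° from the x-axis; with |CF| = 30.0, F = (-49.97, 8.348). Then |AF| = |F − A| = 50.67.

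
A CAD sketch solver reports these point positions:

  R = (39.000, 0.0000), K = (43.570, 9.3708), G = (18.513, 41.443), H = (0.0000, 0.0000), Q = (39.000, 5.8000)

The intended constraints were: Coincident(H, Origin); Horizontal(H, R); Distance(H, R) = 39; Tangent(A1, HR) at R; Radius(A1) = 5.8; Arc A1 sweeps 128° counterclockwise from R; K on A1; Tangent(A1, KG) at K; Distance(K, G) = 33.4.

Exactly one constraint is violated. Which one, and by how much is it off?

Distance(K, G) = 33.4 — off by 7.30.

H = (0.00, 0.00) ✓; H.y = 0.00, R.y = 0.00 ✓; |HR| = 39.00 ✓; ∠(QR, RH) = 90.00° ✓; |QR| = 5.800 ✓; bearing(Q→K) − bearing(Q→R) = 128.0° ✓; |QK| = 5.800 ✓; ∠(QK, KG) = 90.00° ✓; |KG| = 40.70 ✗.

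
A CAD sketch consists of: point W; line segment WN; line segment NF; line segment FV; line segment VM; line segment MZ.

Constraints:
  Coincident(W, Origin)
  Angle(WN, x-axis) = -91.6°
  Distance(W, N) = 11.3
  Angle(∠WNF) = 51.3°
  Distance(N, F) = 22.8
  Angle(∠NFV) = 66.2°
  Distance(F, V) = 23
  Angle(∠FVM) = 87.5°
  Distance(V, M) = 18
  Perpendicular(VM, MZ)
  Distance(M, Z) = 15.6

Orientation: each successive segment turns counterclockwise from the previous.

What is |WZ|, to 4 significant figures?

10.12

∠FVM = 87.5° gives VM at -116.6° from the x-axis; with |VM| = 18.0, M = (-10.29, -2.452). VM ⟂ MZ, so MZ runs at -26.60°; with |MZ| = 15.6, Z = (3.662, -9.437). Then |WZ| = |Z − W| = 10.12.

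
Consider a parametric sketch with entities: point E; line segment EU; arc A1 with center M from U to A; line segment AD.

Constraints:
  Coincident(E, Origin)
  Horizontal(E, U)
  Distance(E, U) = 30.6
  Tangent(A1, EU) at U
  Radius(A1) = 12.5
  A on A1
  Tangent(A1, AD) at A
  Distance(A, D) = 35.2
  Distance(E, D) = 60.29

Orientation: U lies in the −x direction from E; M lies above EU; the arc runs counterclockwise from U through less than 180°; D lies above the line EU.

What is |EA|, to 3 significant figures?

26.2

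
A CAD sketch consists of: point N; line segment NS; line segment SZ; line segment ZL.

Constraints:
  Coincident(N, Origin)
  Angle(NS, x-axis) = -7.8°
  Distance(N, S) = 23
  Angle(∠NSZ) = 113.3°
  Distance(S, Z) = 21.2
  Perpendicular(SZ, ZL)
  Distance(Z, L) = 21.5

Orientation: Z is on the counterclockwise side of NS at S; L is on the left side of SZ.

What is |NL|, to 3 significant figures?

30.3

∠NSZ = 113.3°, so SZ runs at -7.8° + (180° − 113.3°) = 58.9° from the x-axis; with |SZ| = 21.2, Z = S + 21.2·(cos 58.9°, sin 58.9°) = (33.7, 15.0). The perpendicularity gives ZL at right angles to SZ; with |ZL| = 21.5 on the left of SZ, L = Z + 21.5·(-0.856, 0.517) = (15.3, 26.1). Then |NL| = |L − N| = 30.3.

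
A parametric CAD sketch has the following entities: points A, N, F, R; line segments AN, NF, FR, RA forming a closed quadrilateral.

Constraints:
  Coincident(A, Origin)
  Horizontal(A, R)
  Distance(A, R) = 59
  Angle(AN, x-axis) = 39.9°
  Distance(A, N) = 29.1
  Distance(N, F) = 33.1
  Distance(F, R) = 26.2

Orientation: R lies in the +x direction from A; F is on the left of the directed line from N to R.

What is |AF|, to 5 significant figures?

60.439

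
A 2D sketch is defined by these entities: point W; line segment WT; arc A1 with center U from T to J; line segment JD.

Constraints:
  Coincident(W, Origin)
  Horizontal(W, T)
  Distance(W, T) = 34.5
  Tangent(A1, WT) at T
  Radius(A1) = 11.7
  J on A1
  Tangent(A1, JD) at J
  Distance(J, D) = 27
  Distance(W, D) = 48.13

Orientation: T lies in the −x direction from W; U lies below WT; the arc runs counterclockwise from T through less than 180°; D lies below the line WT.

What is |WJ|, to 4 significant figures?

47.59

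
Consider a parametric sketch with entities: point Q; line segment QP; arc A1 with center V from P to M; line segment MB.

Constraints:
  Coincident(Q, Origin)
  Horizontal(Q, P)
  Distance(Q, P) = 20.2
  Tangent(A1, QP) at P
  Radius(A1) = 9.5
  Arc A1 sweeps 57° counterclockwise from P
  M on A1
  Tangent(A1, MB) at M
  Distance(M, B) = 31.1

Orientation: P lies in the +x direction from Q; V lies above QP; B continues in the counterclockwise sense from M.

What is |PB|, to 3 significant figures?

39.3

Q is at the origin; QP is horizontal with |QP| = 20.2 and P on the +x side, so P = (20.2, 0.00). The tangent condition forces VP to be normal to QP, so V = P + (0, 9.5) = (20.2, 9.50). On A1, P sits at bearing -90° from V; a 57° counterclockwise sweep puts M at bearing -33°, so M = V + 9.5·(cos -33°, sin -33°) = (28.2, 4.33). Since A1 is tangent to MB there, VM ⟂ MB, so MB runs along (−sin -33°, cos -33°); with |MB| = 31.1, B = (45.1, 30.4). Then |PB| = |B − P| = 39.3.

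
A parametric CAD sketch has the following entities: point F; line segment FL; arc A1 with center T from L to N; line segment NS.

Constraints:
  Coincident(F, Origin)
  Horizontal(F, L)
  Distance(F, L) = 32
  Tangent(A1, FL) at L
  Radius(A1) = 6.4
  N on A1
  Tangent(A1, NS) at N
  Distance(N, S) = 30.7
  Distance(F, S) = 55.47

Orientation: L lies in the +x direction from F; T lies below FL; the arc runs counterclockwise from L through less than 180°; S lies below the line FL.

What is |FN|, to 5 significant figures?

28.200

F is at the origin; FL is horizontal with |FL| = 32.0 and L on the +x side, so L = (32.000, 0.0000). Since A1 is tangent to FL there, TL ⟂ FL, so T = L + (0, -6.4) = (32.000, -6.4000). Since TN ⟂ NS (tangency), |TS| = √(6.4² + 30.7²) = 31.360 regardless of where N sits on A1. So S lies on both circle(F, 55.47) and circle(T, 31.360); the below-FL intersection is S = (42.135, -36.077). N is the foot of the tangent from S: N = (26.493, -9.6609).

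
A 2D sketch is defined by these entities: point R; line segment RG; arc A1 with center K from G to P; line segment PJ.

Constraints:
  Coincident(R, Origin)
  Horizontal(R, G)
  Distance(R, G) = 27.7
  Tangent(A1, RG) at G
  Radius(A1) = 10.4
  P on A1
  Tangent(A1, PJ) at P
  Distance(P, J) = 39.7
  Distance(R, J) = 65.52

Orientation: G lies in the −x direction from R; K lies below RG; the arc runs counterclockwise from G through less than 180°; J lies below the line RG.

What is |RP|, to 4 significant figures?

38.88

R is at the origin; RG is horizontal with |RG| = 27.7 and G on the −x side, so G = (-27.70, 0.000). A1 meets RG tangentially, so KG is at right angles to RG, so K = G + (0, -10.4) = (-27.70, -10.40). Since KP ⟂ PJ (tangency), |KJ| = √(10.4² + 39.7²) = 41.04 regardless of where P sits on A1. So J lies on both circle(R, 65.52) and circle(K, 41.04); the below-RG intersection is J = (-45.01, -47.61). P is the foot of the tangent from J: P = (-37.93, -8.545).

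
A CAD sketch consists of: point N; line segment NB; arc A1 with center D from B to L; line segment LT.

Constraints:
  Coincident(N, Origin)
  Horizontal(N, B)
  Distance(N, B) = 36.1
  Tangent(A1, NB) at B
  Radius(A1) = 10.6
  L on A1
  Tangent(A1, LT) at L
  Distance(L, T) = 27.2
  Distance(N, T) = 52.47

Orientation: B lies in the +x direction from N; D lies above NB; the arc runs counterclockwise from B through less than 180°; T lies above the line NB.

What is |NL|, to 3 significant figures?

48.1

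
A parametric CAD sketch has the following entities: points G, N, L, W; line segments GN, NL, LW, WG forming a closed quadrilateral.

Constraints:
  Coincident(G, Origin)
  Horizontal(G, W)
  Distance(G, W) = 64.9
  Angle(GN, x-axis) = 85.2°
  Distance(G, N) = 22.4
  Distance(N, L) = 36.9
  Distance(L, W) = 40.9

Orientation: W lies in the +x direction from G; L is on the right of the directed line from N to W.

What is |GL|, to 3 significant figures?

25.5

Checks: |NL| = 36.90 ✓; |LW| = 40.90 ✓.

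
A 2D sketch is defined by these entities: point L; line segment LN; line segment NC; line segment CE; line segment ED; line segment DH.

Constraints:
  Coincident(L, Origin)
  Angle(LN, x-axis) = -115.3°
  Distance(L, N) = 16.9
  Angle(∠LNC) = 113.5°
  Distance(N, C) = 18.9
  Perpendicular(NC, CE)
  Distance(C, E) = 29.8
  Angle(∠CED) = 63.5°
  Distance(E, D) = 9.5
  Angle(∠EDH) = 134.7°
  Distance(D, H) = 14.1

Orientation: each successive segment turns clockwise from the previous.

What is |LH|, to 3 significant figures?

13.2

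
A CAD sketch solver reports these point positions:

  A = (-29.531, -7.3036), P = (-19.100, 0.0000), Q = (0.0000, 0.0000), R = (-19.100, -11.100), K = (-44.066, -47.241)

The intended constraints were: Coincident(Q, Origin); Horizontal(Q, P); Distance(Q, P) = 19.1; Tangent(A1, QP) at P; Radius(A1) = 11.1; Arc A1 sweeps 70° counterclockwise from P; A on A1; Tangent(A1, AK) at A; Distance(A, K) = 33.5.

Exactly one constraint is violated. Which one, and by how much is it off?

Distance(A, K) = 33.5 — off by 9.00.

Q = (0.00, 0.00) ✓; Q.y = 0.00, P.y = 0.00 ✓; |QP| = 19.10 ✓; ∠(RP, PQ) = 90.00° ✓; |RP| = 11.10 ✓; bearing(R→A) − bearing(R→P) = 70.00° ✓; |RA| = 11.10 ✓; ∠(RA, AK) = 90.00° ✓; |AK| = 42.50 ✗.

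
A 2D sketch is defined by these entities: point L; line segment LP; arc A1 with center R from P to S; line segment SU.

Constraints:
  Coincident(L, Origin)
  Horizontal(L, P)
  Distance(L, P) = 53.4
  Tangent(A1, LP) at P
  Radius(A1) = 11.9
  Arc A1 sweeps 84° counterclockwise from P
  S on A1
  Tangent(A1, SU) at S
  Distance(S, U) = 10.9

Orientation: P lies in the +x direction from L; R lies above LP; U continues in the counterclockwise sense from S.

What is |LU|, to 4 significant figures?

69.77

L is at the origin; LP is horizontal with |LP| = 53.4 and P on the +x side, so P = (53.40, 0.000). Tangency of A1 to LP means the radius RP is perpendicular to LP, so R = P + (0, 11.9) = (53.40, 11.90). On A1, P sits at bearing -90° from R; an 84° counterclockwise sweep puts S at bearing -6°, so S = R + 11.9·(cos -6°, sin -6°) = (65.23, 10.66). Tangency of A1 to SU means the radius RS is perpendicular to SU, so SU runs along (−sin -6°, cos -6°); with |SU| = 10.9, U = (66.37, 21.50). Then |LU| = |U − L| = 69.77.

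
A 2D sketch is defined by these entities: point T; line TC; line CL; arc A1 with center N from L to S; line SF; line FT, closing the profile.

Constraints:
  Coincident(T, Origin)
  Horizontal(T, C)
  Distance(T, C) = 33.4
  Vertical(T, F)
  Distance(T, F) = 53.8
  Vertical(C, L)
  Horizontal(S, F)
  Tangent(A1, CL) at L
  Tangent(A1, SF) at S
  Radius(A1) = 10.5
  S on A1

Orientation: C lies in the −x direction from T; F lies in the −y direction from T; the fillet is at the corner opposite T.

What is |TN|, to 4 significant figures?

48.98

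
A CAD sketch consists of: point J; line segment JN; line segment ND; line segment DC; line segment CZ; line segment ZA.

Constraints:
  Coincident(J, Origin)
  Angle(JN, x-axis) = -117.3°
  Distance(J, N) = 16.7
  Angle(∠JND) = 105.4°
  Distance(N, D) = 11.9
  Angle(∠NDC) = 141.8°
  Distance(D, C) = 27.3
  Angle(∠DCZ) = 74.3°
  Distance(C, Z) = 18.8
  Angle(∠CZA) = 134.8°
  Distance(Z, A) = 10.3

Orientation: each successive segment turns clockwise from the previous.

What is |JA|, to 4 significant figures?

16.10

∠DCZ = 74.3° gives CZ at 24.20° from the x-axis; with |CZ| = 18.8, Z = (-19.67, 16.26). ∠CZA = 134.8° gives ZA at -21.00° from the x-axis; with |ZA| = 10.3, A = (-10.05, 12.57). Then |JA| = |A − J| = 16.10.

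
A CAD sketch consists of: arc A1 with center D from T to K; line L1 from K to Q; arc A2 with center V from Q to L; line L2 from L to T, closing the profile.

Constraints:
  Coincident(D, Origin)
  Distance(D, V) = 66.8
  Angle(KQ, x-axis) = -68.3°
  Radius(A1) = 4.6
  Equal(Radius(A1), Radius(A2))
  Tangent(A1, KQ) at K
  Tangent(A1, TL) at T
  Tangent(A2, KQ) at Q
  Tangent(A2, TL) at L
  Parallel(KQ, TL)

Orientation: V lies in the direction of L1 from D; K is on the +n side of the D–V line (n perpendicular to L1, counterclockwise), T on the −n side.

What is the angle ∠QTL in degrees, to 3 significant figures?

7.84°

Tangency of A1 to both parallel lines with radius 4.6 puts K and T at D ± 4.6·n: K = (4.27, 1.70), T = (-4.27, -1.70). Equal radii place Q and L the same way about V: Q = V + 4.6·n = (29.0, -60.4), L = V − 4.6·n = (20.4, -63.8). Then cos ∠QTL = TQ·TL / (|TQ||TL|), giving 7.84°.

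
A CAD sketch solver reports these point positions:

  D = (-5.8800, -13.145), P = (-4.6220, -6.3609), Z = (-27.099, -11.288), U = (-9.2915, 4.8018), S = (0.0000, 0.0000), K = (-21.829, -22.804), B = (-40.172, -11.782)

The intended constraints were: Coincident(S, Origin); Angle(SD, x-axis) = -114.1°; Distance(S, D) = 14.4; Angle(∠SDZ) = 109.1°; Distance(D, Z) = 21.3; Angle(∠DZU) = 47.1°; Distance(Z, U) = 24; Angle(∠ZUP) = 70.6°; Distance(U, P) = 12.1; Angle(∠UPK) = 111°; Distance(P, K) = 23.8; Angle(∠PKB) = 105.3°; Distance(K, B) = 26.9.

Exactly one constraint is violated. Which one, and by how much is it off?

Distance(K, B) = 26.9 — off by 5.50.

S = (0.00, 0.00) ✓; SD at -114.1° ✓; |SD| = 14.40 ✓; ∠SDZ = 109.1° ✓; |DZ| = 21.30 ✓; ∠DZU = 47.10° ✓; |ZU| = 24.00 ✓; ∠ZUP = 70.60° ✓; |UP| = 12.10 ✓; ∠UPK = 111.0° ✓; |PK| = 23.80 ✓; ∠PKB = 105.3° ✓; |KB| = 21.40 ✗.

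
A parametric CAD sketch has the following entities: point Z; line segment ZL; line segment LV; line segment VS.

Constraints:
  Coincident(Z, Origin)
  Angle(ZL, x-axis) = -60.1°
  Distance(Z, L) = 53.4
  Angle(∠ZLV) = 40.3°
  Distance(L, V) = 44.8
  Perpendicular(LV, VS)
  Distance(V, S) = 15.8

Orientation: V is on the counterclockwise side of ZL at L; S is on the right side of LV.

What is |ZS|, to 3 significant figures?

50.5

Z is at the origin; ZL runs at -60.1° with length 53.4, so L = 53.4·(cos -60.1°, sin -60.1°) = (26.6, -46.3). ∠ZLV = 40.3°, so LV runs at -60.1° + (180° − 40.3°) = 79.6° from the x-axis; with |LV| = 44.8, V = L + 44.8·(cos 79.6°, sin 79.6°) = (34.7, -2.23). LV is perpendicular to VS; with |VS| = 15.8 on the right of LV, S = V + 15.8·(0.984, -0.181) = (50.2, -5.08). Then |ZS| = |S − Z| = 50.5.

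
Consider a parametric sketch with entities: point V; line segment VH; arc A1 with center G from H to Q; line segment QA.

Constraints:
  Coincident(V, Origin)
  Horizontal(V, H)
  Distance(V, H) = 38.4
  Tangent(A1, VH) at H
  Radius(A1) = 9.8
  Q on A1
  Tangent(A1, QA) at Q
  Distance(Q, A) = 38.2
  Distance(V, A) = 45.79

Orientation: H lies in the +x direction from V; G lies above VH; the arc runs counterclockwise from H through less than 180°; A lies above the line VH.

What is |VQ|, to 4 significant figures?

48.10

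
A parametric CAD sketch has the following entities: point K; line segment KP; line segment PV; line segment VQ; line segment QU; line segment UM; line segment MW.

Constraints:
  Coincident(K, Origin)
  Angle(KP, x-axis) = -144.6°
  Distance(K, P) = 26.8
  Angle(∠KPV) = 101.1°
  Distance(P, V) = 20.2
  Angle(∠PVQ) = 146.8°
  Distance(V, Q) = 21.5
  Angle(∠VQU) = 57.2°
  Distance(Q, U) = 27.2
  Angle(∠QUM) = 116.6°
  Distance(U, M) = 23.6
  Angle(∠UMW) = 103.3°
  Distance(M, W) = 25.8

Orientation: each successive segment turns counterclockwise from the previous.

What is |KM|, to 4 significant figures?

18.44

∠VQU = 57.2° gives QU at 90.30° from the x-axis; with |QU| = 27.2, U = (4.458, -18.29). ∠QUM = 116.6° gives UM at 153.7° from the x-axis; with |UM| = 23.6, M = (-16.70, -7.831). Then |KM| = |M − K| = 18.44.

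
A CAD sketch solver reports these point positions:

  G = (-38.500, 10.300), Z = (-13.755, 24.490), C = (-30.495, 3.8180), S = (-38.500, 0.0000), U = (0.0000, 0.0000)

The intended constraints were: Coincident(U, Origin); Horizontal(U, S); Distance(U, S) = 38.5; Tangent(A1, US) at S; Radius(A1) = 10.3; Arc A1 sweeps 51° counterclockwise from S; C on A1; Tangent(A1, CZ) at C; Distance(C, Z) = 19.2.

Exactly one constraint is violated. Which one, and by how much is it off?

Distance(C, Z) = 19.2 — off by 7.40.

U = (0.00, 0.00) ✓; U.y = 0.00, S.y = 0.00 ✓; |US| = 38.50 ✓; ∠(GS, SU) = 90.00° ✓; |GS| = 10.30 ✓; bearing(G→C) − bearing(G→S) = 51.00° ✓; |GC| = 10.30 ✓; ∠(GC, CZ) = 90.00° ✓; |CZ| = 26.60 ✗.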